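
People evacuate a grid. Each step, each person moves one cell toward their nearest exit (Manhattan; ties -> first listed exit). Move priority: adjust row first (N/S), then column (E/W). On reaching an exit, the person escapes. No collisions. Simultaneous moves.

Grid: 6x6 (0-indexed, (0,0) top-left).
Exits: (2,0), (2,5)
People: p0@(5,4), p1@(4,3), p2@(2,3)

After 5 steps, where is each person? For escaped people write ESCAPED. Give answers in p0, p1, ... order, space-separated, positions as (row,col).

Step 1: p0:(5,4)->(4,4) | p1:(4,3)->(3,3) | p2:(2,3)->(2,4)
Step 2: p0:(4,4)->(3,4) | p1:(3,3)->(2,3) | p2:(2,4)->(2,5)->EXIT
Step 3: p0:(3,4)->(2,4) | p1:(2,3)->(2,4) | p2:escaped
Step 4: p0:(2,4)->(2,5)->EXIT | p1:(2,4)->(2,5)->EXIT | p2:escaped

ESCAPED ESCAPED ESCAPED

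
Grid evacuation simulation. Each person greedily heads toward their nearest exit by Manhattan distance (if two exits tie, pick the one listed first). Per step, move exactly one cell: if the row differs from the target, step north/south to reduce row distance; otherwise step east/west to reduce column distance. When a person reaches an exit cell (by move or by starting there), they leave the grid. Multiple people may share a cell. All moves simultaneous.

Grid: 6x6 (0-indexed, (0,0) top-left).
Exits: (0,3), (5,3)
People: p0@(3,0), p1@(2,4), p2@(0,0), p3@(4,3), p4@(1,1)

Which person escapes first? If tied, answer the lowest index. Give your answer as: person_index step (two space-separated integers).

Step 1: p0:(3,0)->(4,0) | p1:(2,4)->(1,4) | p2:(0,0)->(0,1) | p3:(4,3)->(5,3)->EXIT | p4:(1,1)->(0,1)
Step 2: p0:(4,0)->(5,0) | p1:(1,4)->(0,4) | p2:(0,1)->(0,2) | p3:escaped | p4:(0,1)->(0,2)
Step 3: p0:(5,0)->(5,1) | p1:(0,4)->(0,3)->EXIT | p2:(0,2)->(0,3)->EXIT | p3:escaped | p4:(0,2)->(0,3)->EXIT
Step 4: p0:(5,1)->(5,2) | p1:escaped | p2:escaped | p3:escaped | p4:escaped
Step 5: p0:(5,2)->(5,3)->EXIT | p1:escaped | p2:escaped | p3:escaped | p4:escaped
Exit steps: [5, 3, 3, 1, 3]
First to escape: p3 at step 1

Answer: 3 1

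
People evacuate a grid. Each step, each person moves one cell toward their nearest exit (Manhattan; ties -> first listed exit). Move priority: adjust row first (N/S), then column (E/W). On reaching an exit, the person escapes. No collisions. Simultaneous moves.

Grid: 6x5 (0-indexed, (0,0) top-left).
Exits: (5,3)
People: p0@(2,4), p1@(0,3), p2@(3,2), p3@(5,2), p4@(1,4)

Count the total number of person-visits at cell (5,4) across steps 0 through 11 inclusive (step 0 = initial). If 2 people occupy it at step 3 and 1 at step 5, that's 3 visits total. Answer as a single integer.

Answer: 2

Derivation:
Step 0: p0@(2,4) p1@(0,3) p2@(3,2) p3@(5,2) p4@(1,4) -> at (5,4): 0 [-], cum=0
Step 1: p0@(3,4) p1@(1,3) p2@(4,2) p3@ESC p4@(2,4) -> at (5,4): 0 [-], cum=0
Step 2: p0@(4,4) p1@(2,3) p2@(5,2) p3@ESC p4@(3,4) -> at (5,4): 0 [-], cum=0
Step 3: p0@(5,4) p1@(3,3) p2@ESC p3@ESC p4@(4,4) -> at (5,4): 1 [p0], cum=1
Step 4: p0@ESC p1@(4,3) p2@ESC p3@ESC p4@(5,4) -> at (5,4): 1 [p4], cum=2
Step 5: p0@ESC p1@ESC p2@ESC p3@ESC p4@ESC -> at (5,4): 0 [-], cum=2
Total visits = 2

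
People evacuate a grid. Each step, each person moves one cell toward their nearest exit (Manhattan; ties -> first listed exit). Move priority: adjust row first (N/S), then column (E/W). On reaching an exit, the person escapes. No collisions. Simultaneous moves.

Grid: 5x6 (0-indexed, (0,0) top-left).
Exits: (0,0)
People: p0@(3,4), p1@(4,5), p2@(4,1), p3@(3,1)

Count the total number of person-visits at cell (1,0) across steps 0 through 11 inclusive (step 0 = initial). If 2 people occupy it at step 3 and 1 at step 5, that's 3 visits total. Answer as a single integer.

Answer: 0

Derivation:
Step 0: p0@(3,4) p1@(4,5) p2@(4,1) p3@(3,1) -> at (1,0): 0 [-], cum=0
Step 1: p0@(2,4) p1@(3,5) p2@(3,1) p3@(2,1) -> at (1,0): 0 [-], cum=0
Step 2: p0@(1,4) p1@(2,5) p2@(2,1) p3@(1,1) -> at (1,0): 0 [-], cum=0
Step 3: p0@(0,4) p1@(1,5) p2@(1,1) p3@(0,1) -> at (1,0): 0 [-], cum=0
Step 4: p0@(0,3) p1@(0,5) p2@(0,1) p3@ESC -> at (1,0): 0 [-], cum=0
Step 5: p0@(0,2) p1@(0,4) p2@ESC p3@ESC -> at (1,0): 0 [-], cum=0
Step 6: p0@(0,1) p1@(0,3) p2@ESC p3@ESC -> at (1,0): 0 [-], cum=0
Step 7: p0@ESC p1@(0,2) p2@ESC p3@ESC -> at (1,0): 0 [-], cum=0
Step 8: p0@ESC p1@(0,1) p2@ESC p3@ESC -> at (1,0): 0 [-], cum=0
Step 9: p0@ESC p1@ESC p2@ESC p3@ESC -> at (1,0): 0 [-], cum=0
Total visits = 0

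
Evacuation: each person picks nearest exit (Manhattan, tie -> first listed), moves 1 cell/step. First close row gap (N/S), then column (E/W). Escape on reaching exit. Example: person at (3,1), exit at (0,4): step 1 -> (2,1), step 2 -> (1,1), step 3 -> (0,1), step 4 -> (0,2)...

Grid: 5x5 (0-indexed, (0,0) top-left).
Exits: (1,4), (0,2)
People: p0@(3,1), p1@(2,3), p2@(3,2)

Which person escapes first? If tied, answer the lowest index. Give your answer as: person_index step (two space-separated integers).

Answer: 1 2

Derivation:
Step 1: p0:(3,1)->(2,1) | p1:(2,3)->(1,3) | p2:(3,2)->(2,2)
Step 2: p0:(2,1)->(1,1) | p1:(1,3)->(1,4)->EXIT | p2:(2,2)->(1,2)
Step 3: p0:(1,1)->(0,1) | p1:escaped | p2:(1,2)->(0,2)->EXIT
Step 4: p0:(0,1)->(0,2)->EXIT | p1:escaped | p2:escaped
Exit steps: [4, 2, 3]
First to escape: p1 at step 2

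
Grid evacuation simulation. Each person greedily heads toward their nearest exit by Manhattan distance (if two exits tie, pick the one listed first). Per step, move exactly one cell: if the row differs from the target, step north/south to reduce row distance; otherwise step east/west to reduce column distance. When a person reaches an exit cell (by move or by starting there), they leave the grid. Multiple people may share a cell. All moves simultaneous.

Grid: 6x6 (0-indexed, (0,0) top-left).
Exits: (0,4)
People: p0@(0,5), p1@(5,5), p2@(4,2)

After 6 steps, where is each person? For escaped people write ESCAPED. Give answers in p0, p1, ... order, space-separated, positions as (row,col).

Step 1: p0:(0,5)->(0,4)->EXIT | p1:(5,5)->(4,5) | p2:(4,2)->(3,2)
Step 2: p0:escaped | p1:(4,5)->(3,5) | p2:(3,2)->(2,2)
Step 3: p0:escaped | p1:(3,5)->(2,5) | p2:(2,2)->(1,2)
Step 4: p0:escaped | p1:(2,5)->(1,5) | p2:(1,2)->(0,2)
Step 5: p0:escaped | p1:(1,5)->(0,5) | p2:(0,2)->(0,3)
Step 6: p0:escaped | p1:(0,5)->(0,4)->EXIT | p2:(0,3)->(0,4)->EXIT

ESCAPED ESCAPED ESCAPED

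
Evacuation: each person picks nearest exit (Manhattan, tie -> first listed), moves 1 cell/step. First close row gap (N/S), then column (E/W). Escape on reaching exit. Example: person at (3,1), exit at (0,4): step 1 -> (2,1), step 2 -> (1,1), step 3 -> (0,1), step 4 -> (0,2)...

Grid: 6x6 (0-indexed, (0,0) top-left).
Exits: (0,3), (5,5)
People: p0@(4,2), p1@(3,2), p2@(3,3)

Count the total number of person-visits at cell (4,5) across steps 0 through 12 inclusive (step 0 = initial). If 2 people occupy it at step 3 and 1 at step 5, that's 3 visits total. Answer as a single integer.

Step 0: p0@(4,2) p1@(3,2) p2@(3,3) -> at (4,5): 0 [-], cum=0
Step 1: p0@(5,2) p1@(2,2) p2@(2,3) -> at (4,5): 0 [-], cum=0
Step 2: p0@(5,3) p1@(1,2) p2@(1,3) -> at (4,5): 0 [-], cum=0
Step 3: p0@(5,4) p1@(0,2) p2@ESC -> at (4,5): 0 [-], cum=0
Step 4: p0@ESC p1@ESC p2@ESC -> at (4,5): 0 [-], cum=0
Total visits = 0

Answer: 0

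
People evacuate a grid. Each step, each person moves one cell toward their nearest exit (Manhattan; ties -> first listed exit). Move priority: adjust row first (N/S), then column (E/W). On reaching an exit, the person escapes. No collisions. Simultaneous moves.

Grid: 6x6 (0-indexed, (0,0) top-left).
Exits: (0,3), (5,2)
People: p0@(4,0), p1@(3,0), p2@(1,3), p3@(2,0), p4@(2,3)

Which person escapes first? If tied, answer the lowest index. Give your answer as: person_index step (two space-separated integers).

Answer: 2 1

Derivation:
Step 1: p0:(4,0)->(5,0) | p1:(3,0)->(4,0) | p2:(1,3)->(0,3)->EXIT | p3:(2,0)->(1,0) | p4:(2,3)->(1,3)
Step 2: p0:(5,0)->(5,1) | p1:(4,0)->(5,0) | p2:escaped | p3:(1,0)->(0,0) | p4:(1,3)->(0,3)->EXIT
Step 3: p0:(5,1)->(5,2)->EXIT | p1:(5,0)->(5,1) | p2:escaped | p3:(0,0)->(0,1) | p4:escaped
Step 4: p0:escaped | p1:(5,1)->(5,2)->EXIT | p2:escaped | p3:(0,1)->(0,2) | p4:escaped
Step 5: p0:escaped | p1:escaped | p2:escaped | p3:(0,2)->(0,3)->EXIT | p4:escaped
Exit steps: [3, 4, 1, 5, 2]
First to escape: p2 at step 1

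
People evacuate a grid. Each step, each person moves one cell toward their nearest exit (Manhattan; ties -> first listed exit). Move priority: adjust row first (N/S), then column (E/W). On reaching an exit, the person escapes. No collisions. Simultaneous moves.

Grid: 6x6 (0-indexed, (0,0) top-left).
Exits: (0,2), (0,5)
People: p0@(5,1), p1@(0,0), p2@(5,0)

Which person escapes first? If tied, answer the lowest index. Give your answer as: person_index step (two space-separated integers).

Step 1: p0:(5,1)->(4,1) | p1:(0,0)->(0,1) | p2:(5,0)->(4,0)
Step 2: p0:(4,1)->(3,1) | p1:(0,1)->(0,2)->EXIT | p2:(4,0)->(3,0)
Step 3: p0:(3,1)->(2,1) | p1:escaped | p2:(3,0)->(2,0)
Step 4: p0:(2,1)->(1,1) | p1:escaped | p2:(2,0)->(1,0)
Step 5: p0:(1,1)->(0,1) | p1:escaped | p2:(1,0)->(0,0)
Step 6: p0:(0,1)->(0,2)->EXIT | p1:escaped | p2:(0,0)->(0,1)
Step 7: p0:escaped | p1:escaped | p2:(0,1)->(0,2)->EXIT
Exit steps: [6, 2, 7]
First to escape: p1 at step 2

Answer: 1 2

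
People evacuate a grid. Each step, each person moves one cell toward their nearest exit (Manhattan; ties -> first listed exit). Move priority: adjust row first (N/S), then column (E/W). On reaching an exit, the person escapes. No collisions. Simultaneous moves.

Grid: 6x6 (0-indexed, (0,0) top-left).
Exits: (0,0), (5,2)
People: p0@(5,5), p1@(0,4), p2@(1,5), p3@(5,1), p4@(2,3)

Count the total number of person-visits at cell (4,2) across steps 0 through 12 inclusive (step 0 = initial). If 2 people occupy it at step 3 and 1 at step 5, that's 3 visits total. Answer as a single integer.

Step 0: p0@(5,5) p1@(0,4) p2@(1,5) p3@(5,1) p4@(2,3) -> at (4,2): 0 [-], cum=0
Step 1: p0@(5,4) p1@(0,3) p2@(0,5) p3@ESC p4@(3,3) -> at (4,2): 0 [-], cum=0
Step 2: p0@(5,3) p1@(0,2) p2@(0,4) p3@ESC p4@(4,3) -> at (4,2): 0 [-], cum=0
Step 3: p0@ESC p1@(0,1) p2@(0,3) p3@ESC p4@(5,3) -> at (4,2): 0 [-], cum=0
Step 4: p0@ESC p1@ESC p2@(0,2) p3@ESC p4@ESC -> at (4,2): 0 [-], cum=0
Step 5: p0@ESC p1@ESC p2@(0,1) p3@ESC p4@ESC -> at (4,2): 0 [-], cum=0
Step 6: p0@ESC p1@ESC p2@ESC p3@ESC p4@ESC -> at (4,2): 0 [-], cum=0
Total visits = 0

Answer: 0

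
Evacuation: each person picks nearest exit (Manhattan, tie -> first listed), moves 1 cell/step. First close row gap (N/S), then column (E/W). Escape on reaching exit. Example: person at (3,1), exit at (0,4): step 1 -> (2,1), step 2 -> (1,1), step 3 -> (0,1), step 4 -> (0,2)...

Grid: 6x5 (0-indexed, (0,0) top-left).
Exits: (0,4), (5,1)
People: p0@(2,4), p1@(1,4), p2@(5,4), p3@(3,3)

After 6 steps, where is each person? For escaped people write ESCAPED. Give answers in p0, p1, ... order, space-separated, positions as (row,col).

Step 1: p0:(2,4)->(1,4) | p1:(1,4)->(0,4)->EXIT | p2:(5,4)->(5,3) | p3:(3,3)->(2,3)
Step 2: p0:(1,4)->(0,4)->EXIT | p1:escaped | p2:(5,3)->(5,2) | p3:(2,3)->(1,3)
Step 3: p0:escaped | p1:escaped | p2:(5,2)->(5,1)->EXIT | p3:(1,3)->(0,3)
Step 4: p0:escaped | p1:escaped | p2:escaped | p3:(0,3)->(0,4)->EXIT

ESCAPED ESCAPED ESCAPED ESCAPED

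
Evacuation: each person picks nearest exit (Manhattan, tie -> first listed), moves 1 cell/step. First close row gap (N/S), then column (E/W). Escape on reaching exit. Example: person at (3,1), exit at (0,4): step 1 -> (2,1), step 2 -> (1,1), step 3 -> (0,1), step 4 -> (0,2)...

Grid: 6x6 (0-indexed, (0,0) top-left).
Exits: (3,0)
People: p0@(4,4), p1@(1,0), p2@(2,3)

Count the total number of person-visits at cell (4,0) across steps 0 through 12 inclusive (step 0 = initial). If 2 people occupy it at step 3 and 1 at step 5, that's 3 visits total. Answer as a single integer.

Step 0: p0@(4,4) p1@(1,0) p2@(2,3) -> at (4,0): 0 [-], cum=0
Step 1: p0@(3,4) p1@(2,0) p2@(3,3) -> at (4,0): 0 [-], cum=0
Step 2: p0@(3,3) p1@ESC p2@(3,2) -> at (4,0): 0 [-], cum=0
Step 3: p0@(3,2) p1@ESC p2@(3,1) -> at (4,0): 0 [-], cum=0
Step 4: p0@(3,1) p1@ESC p2@ESC -> at (4,0): 0 [-], cum=0
Step 5: p0@ESC p1@ESC p2@ESC -> at (4,0): 0 [-], cum=0
Total visits = 0

Answer: 0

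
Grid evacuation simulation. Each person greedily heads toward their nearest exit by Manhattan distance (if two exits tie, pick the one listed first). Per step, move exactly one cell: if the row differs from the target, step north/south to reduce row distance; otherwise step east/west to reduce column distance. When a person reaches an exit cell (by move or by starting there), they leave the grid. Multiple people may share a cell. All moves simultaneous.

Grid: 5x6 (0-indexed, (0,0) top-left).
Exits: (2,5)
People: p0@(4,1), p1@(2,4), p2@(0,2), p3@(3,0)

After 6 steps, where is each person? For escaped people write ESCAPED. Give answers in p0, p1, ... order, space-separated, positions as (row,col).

Step 1: p0:(4,1)->(3,1) | p1:(2,4)->(2,5)->EXIT | p2:(0,2)->(1,2) | p3:(3,0)->(2,0)
Step 2: p0:(3,1)->(2,1) | p1:escaped | p2:(1,2)->(2,2) | p3:(2,0)->(2,1)
Step 3: p0:(2,1)->(2,2) | p1:escaped | p2:(2,2)->(2,3) | p3:(2,1)->(2,2)
Step 4: p0:(2,2)->(2,3) | p1:escaped | p2:(2,3)->(2,4) | p3:(2,2)->(2,3)
Step 5: p0:(2,3)->(2,4) | p1:escaped | p2:(2,4)->(2,5)->EXIT | p3:(2,3)->(2,4)
Step 6: p0:(2,4)->(2,5)->EXIT | p1:escaped | p2:escaped | p3:(2,4)->(2,5)->EXIT

ESCAPED ESCAPED ESCAPED ESCAPED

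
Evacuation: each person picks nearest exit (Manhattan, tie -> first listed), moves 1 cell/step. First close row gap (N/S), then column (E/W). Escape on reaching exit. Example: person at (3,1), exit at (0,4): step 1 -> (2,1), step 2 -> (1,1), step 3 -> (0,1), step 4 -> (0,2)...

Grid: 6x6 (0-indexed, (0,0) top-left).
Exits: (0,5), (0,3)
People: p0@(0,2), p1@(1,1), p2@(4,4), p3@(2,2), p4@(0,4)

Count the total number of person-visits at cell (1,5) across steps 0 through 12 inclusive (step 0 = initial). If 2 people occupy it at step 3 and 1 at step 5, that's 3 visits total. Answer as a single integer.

Answer: 0

Derivation:
Step 0: p0@(0,2) p1@(1,1) p2@(4,4) p3@(2,2) p4@(0,4) -> at (1,5): 0 [-], cum=0
Step 1: p0@ESC p1@(0,1) p2@(3,4) p3@(1,2) p4@ESC -> at (1,5): 0 [-], cum=0
Step 2: p0@ESC p1@(0,2) p2@(2,4) p3@(0,2) p4@ESC -> at (1,5): 0 [-], cum=0
Step 3: p0@ESC p1@ESC p2@(1,4) p3@ESC p4@ESC -> at (1,5): 0 [-], cum=0
Step 4: p0@ESC p1@ESC p2@(0,4) p3@ESC p4@ESC -> at (1,5): 0 [-], cum=0
Step 5: p0@ESC p1@ESC p2@ESC p3@ESC p4@ESC -> at (1,5): 0 [-], cum=0
Total visits = 0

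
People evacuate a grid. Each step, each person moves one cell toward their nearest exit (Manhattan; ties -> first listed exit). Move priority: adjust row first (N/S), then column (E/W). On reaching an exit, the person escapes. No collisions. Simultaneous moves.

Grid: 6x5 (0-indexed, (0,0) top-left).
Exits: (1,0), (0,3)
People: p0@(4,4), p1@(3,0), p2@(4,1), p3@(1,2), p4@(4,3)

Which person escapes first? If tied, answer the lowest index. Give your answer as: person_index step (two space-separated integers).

Step 1: p0:(4,4)->(3,4) | p1:(3,0)->(2,0) | p2:(4,1)->(3,1) | p3:(1,2)->(1,1) | p4:(4,3)->(3,3)
Step 2: p0:(3,4)->(2,4) | p1:(2,0)->(1,0)->EXIT | p2:(3,1)->(2,1) | p3:(1,1)->(1,0)->EXIT | p4:(3,3)->(2,3)
Step 3: p0:(2,4)->(1,4) | p1:escaped | p2:(2,1)->(1,1) | p3:escaped | p4:(2,3)->(1,3)
Step 4: p0:(1,4)->(0,4) | p1:escaped | p2:(1,1)->(1,0)->EXIT | p3:escaped | p4:(1,3)->(0,3)->EXIT
Step 5: p0:(0,4)->(0,3)->EXIT | p1:escaped | p2:escaped | p3:escaped | p4:escaped
Exit steps: [5, 2, 4, 2, 4]
First to escape: p1 at step 2

Answer: 1 2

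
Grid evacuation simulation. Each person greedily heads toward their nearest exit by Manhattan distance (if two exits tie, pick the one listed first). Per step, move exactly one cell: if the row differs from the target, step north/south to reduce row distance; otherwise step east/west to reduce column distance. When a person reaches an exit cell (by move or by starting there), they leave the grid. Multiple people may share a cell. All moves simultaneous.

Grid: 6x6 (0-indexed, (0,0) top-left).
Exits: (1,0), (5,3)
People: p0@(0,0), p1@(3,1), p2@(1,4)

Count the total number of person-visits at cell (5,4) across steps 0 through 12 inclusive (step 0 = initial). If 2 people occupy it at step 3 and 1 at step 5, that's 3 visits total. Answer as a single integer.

Step 0: p0@(0,0) p1@(3,1) p2@(1,4) -> at (5,4): 0 [-], cum=0
Step 1: p0@ESC p1@(2,1) p2@(1,3) -> at (5,4): 0 [-], cum=0
Step 2: p0@ESC p1@(1,1) p2@(1,2) -> at (5,4): 0 [-], cum=0
Step 3: p0@ESC p1@ESC p2@(1,1) -> at (5,4): 0 [-], cum=0
Step 4: p0@ESC p1@ESC p2@ESC -> at (5,4): 0 [-], cum=0
Total visits = 0

Answer: 0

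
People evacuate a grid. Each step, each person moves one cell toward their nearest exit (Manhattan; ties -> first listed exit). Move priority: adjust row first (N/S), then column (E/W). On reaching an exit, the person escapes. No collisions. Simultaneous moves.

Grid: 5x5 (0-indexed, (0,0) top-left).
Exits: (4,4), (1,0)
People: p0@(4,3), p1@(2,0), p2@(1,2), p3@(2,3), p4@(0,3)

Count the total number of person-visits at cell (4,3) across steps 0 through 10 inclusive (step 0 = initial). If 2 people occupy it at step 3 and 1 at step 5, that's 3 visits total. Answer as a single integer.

Step 0: p0@(4,3) p1@(2,0) p2@(1,2) p3@(2,3) p4@(0,3) -> at (4,3): 1 [p0], cum=1
Step 1: p0@ESC p1@ESC p2@(1,1) p3@(3,3) p4@(1,3) -> at (4,3): 0 [-], cum=1
Step 2: p0@ESC p1@ESC p2@ESC p3@(4,3) p4@(1,2) -> at (4,3): 1 [p3], cum=2
Step 3: p0@ESC p1@ESC p2@ESC p3@ESC p4@(1,1) -> at (4,3): 0 [-], cum=2
Step 4: p0@ESC p1@ESC p2@ESC p3@ESC p4@ESC -> at (4,3): 0 [-], cum=2
Total visits = 2

Answer: 2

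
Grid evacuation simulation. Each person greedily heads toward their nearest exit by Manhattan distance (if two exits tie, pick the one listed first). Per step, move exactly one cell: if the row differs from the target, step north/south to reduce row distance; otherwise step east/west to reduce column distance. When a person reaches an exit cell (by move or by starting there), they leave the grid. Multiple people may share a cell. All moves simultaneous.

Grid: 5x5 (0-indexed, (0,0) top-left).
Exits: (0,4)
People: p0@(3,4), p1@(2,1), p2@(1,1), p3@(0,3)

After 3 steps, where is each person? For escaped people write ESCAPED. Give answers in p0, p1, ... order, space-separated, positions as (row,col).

Step 1: p0:(3,4)->(2,4) | p1:(2,1)->(1,1) | p2:(1,1)->(0,1) | p3:(0,3)->(0,4)->EXIT
Step 2: p0:(2,4)->(1,4) | p1:(1,1)->(0,1) | p2:(0,1)->(0,2) | p3:escaped
Step 3: p0:(1,4)->(0,4)->EXIT | p1:(0,1)->(0,2) | p2:(0,2)->(0,3) | p3:escaped

ESCAPED (0,2) (0,3) ESCAPED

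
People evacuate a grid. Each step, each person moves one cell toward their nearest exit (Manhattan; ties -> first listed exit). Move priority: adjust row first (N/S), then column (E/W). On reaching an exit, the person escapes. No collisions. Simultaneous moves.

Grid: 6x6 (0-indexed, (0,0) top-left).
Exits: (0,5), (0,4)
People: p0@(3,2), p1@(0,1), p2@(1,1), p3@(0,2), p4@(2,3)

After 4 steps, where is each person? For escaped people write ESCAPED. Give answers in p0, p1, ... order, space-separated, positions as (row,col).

Step 1: p0:(3,2)->(2,2) | p1:(0,1)->(0,2) | p2:(1,1)->(0,1) | p3:(0,2)->(0,3) | p4:(2,3)->(1,3)
Step 2: p0:(2,2)->(1,2) | p1:(0,2)->(0,3) | p2:(0,1)->(0,2) | p3:(0,3)->(0,4)->EXIT | p4:(1,3)->(0,3)
Step 3: p0:(1,2)->(0,2) | p1:(0,3)->(0,4)->EXIT | p2:(0,2)->(0,3) | p3:escaped | p4:(0,3)->(0,4)->EXIT
Step 4: p0:(0,2)->(0,3) | p1:escaped | p2:(0,3)->(0,4)->EXIT | p3:escaped | p4:escaped

(0,3) ESCAPED ESCAPED ESCAPED ESCAPED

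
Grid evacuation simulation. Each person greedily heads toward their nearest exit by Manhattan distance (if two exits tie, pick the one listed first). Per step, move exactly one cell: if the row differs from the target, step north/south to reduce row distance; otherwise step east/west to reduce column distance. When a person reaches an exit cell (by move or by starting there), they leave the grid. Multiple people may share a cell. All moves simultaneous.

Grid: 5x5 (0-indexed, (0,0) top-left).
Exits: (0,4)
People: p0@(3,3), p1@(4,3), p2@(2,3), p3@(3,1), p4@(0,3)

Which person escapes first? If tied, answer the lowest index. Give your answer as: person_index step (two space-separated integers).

Answer: 4 1

Derivation:
Step 1: p0:(3,3)->(2,3) | p1:(4,3)->(3,3) | p2:(2,3)->(1,3) | p3:(3,1)->(2,1) | p4:(0,3)->(0,4)->EXIT
Step 2: p0:(2,3)->(1,3) | p1:(3,3)->(2,3) | p2:(1,3)->(0,3) | p3:(2,1)->(1,1) | p4:escaped
Step 3: p0:(1,3)->(0,3) | p1:(2,3)->(1,3) | p2:(0,3)->(0,4)->EXIT | p3:(1,1)->(0,1) | p4:escaped
Step 4: p0:(0,3)->(0,4)->EXIT | p1:(1,3)->(0,3) | p2:escaped | p3:(0,1)->(0,2) | p4:escaped
Step 5: p0:escaped | p1:(0,3)->(0,4)->EXIT | p2:escaped | p3:(0,2)->(0,3) | p4:escaped
Step 6: p0:escaped | p1:escaped | p2:escaped | p3:(0,3)->(0,4)->EXIT | p4:escaped
Exit steps: [4, 5, 3, 6, 1]
First to escape: p4 at step 1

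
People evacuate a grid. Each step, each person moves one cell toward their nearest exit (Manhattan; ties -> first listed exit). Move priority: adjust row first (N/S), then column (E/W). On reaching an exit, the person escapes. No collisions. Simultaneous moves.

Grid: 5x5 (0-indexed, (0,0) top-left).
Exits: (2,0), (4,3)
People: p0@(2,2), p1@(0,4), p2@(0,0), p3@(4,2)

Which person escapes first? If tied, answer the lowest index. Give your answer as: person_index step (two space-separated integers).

Step 1: p0:(2,2)->(2,1) | p1:(0,4)->(1,4) | p2:(0,0)->(1,0) | p3:(4,2)->(4,3)->EXIT
Step 2: p0:(2,1)->(2,0)->EXIT | p1:(1,4)->(2,4) | p2:(1,0)->(2,0)->EXIT | p3:escaped
Step 3: p0:escaped | p1:(2,4)->(3,4) | p2:escaped | p3:escaped
Step 4: p0:escaped | p1:(3,4)->(4,4) | p2:escaped | p3:escaped
Step 5: p0:escaped | p1:(4,4)->(4,3)->EXIT | p2:escaped | p3:escaped
Exit steps: [2, 5, 2, 1]
First to escape: p3 at step 1

Answer: 3 1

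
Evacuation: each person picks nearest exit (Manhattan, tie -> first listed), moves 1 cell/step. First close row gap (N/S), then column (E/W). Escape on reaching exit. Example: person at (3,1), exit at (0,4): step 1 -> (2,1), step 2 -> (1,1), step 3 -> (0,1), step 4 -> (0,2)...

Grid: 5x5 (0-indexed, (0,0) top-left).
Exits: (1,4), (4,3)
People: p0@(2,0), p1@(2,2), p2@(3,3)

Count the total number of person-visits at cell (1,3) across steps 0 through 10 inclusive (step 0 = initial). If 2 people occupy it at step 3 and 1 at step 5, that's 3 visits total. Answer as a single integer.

Step 0: p0@(2,0) p1@(2,2) p2@(3,3) -> at (1,3): 0 [-], cum=0
Step 1: p0@(1,0) p1@(1,2) p2@ESC -> at (1,3): 0 [-], cum=0
Step 2: p0@(1,1) p1@(1,3) p2@ESC -> at (1,3): 1 [p1], cum=1
Step 3: p0@(1,2) p1@ESC p2@ESC -> at (1,3): 0 [-], cum=1
Step 4: p0@(1,3) p1@ESC p2@ESC -> at (1,3): 1 [p0], cum=2
Step 5: p0@ESC p1@ESC p2@ESC -> at (1,3): 0 [-], cum=2
Total visits = 2

Answer: 2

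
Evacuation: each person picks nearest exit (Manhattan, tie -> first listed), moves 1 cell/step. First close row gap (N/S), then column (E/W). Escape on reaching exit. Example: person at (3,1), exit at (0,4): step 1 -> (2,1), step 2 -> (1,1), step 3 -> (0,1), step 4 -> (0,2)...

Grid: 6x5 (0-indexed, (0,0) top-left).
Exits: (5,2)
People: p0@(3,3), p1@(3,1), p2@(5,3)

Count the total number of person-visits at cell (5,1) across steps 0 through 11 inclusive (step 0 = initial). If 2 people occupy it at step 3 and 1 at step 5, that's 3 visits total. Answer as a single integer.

Step 0: p0@(3,3) p1@(3,1) p2@(5,3) -> at (5,1): 0 [-], cum=0
Step 1: p0@(4,3) p1@(4,1) p2@ESC -> at (5,1): 0 [-], cum=0
Step 2: p0@(5,3) p1@(5,1) p2@ESC -> at (5,1): 1 [p1], cum=1
Step 3: p0@ESC p1@ESC p2@ESC -> at (5,1): 0 [-], cum=1
Total visits = 1

Answer: 1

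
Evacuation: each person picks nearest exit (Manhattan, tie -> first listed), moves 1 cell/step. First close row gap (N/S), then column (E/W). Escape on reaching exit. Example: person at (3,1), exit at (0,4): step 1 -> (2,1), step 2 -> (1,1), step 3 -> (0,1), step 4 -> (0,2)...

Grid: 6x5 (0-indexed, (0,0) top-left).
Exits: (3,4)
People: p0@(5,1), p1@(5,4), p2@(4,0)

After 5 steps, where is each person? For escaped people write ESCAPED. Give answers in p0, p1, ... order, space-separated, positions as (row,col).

Step 1: p0:(5,1)->(4,1) | p1:(5,4)->(4,4) | p2:(4,0)->(3,0)
Step 2: p0:(4,1)->(3,1) | p1:(4,4)->(3,4)->EXIT | p2:(3,0)->(3,1)
Step 3: p0:(3,1)->(3,2) | p1:escaped | p2:(3,1)->(3,2)
Step 4: p0:(3,2)->(3,3) | p1:escaped | p2:(3,2)->(3,3)
Step 5: p0:(3,3)->(3,4)->EXIT | p1:escaped | p2:(3,3)->(3,4)->EXIT

ESCAPED ESCAPED ESCAPED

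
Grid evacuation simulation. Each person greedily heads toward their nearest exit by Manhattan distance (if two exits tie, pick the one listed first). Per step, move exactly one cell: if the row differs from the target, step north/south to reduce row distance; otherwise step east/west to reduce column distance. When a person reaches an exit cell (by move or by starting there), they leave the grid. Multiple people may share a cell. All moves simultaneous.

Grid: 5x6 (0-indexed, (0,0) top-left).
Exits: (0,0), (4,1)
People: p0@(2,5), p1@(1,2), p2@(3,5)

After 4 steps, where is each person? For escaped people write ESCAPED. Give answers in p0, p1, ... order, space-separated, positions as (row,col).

Step 1: p0:(2,5)->(3,5) | p1:(1,2)->(0,2) | p2:(3,5)->(4,5)
Step 2: p0:(3,5)->(4,5) | p1:(0,2)->(0,1) | p2:(4,5)->(4,4)
Step 3: p0:(4,5)->(4,4) | p1:(0,1)->(0,0)->EXIT | p2:(4,4)->(4,3)
Step 4: p0:(4,4)->(4,3) | p1:escaped | p2:(4,3)->(4,2)

(4,3) ESCAPED (4,2)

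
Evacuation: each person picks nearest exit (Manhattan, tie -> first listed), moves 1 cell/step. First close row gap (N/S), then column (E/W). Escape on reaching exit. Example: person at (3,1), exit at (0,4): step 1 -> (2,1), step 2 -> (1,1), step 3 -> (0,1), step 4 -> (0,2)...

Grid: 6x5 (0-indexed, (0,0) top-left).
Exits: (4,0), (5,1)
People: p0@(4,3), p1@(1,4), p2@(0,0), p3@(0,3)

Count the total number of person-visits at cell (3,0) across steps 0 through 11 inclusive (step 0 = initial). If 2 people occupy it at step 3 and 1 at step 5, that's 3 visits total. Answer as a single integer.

Step 0: p0@(4,3) p1@(1,4) p2@(0,0) p3@(0,3) -> at (3,0): 0 [-], cum=0
Step 1: p0@(4,2) p1@(2,4) p2@(1,0) p3@(1,3) -> at (3,0): 0 [-], cum=0
Step 2: p0@(4,1) p1@(3,4) p2@(2,0) p3@(2,3) -> at (3,0): 0 [-], cum=0
Step 3: p0@ESC p1@(4,4) p2@(3,0) p3@(3,3) -> at (3,0): 1 [p2], cum=1
Step 4: p0@ESC p1@(4,3) p2@ESC p3@(4,3) -> at (3,0): 0 [-], cum=1
Step 5: p0@ESC p1@(4,2) p2@ESC p3@(4,2) -> at (3,0): 0 [-], cum=1
Step 6: p0@ESC p1@(4,1) p2@ESC p3@(4,1) -> at (3,0): 0 [-], cum=1
Step 7: p0@ESC p1@ESC p2@ESC p3@ESC -> at (3,0): 0 [-], cum=1
Total visits = 1

Answer: 1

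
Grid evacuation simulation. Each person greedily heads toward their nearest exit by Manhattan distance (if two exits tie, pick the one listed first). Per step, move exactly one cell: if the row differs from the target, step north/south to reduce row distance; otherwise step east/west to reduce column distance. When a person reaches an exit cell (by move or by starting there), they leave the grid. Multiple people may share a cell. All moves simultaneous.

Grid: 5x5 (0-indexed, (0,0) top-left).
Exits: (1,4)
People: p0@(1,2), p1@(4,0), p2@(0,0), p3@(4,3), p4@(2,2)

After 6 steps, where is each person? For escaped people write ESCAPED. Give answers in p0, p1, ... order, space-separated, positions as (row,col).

Step 1: p0:(1,2)->(1,3) | p1:(4,0)->(3,0) | p2:(0,0)->(1,0) | p3:(4,3)->(3,3) | p4:(2,2)->(1,2)
Step 2: p0:(1,3)->(1,4)->EXIT | p1:(3,0)->(2,0) | p2:(1,0)->(1,1) | p3:(3,3)->(2,3) | p4:(1,2)->(1,3)
Step 3: p0:escaped | p1:(2,0)->(1,0) | p2:(1,1)->(1,2) | p3:(2,3)->(1,3) | p4:(1,3)->(1,4)->EXIT
Step 4: p0:escaped | p1:(1,0)->(1,1) | p2:(1,2)->(1,3) | p3:(1,3)->(1,4)->EXIT | p4:escaped
Step 5: p0:escaped | p1:(1,1)->(1,2) | p2:(1,3)->(1,4)->EXIT | p3:escaped | p4:escaped
Step 6: p0:escaped | p1:(1,2)->(1,3) | p2:escaped | p3:escaped | p4:escaped

ESCAPED (1,3) ESCAPED ESCAPED ESCAPED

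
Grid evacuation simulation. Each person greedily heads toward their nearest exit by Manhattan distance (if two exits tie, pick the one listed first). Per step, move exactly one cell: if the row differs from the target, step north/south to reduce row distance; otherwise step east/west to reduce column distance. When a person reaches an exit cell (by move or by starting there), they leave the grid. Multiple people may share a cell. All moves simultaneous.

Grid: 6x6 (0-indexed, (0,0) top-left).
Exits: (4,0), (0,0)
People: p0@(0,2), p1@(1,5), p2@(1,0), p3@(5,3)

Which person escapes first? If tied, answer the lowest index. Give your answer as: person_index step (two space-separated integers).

Step 1: p0:(0,2)->(0,1) | p1:(1,5)->(0,5) | p2:(1,0)->(0,0)->EXIT | p3:(5,3)->(4,3)
Step 2: p0:(0,1)->(0,0)->EXIT | p1:(0,5)->(0,4) | p2:escaped | p3:(4,3)->(4,2)
Step 3: p0:escaped | p1:(0,4)->(0,3) | p2:escaped | p3:(4,2)->(4,1)
Step 4: p0:escaped | p1:(0,3)->(0,2) | p2:escaped | p3:(4,1)->(4,0)->EXIT
Step 5: p0:escaped | p1:(0,2)->(0,1) | p2:escaped | p3:escaped
Step 6: p0:escaped | p1:(0,1)->(0,0)->EXIT | p2:escaped | p3:escaped
Exit steps: [2, 6, 1, 4]
First to escape: p2 at step 1

Answer: 2 1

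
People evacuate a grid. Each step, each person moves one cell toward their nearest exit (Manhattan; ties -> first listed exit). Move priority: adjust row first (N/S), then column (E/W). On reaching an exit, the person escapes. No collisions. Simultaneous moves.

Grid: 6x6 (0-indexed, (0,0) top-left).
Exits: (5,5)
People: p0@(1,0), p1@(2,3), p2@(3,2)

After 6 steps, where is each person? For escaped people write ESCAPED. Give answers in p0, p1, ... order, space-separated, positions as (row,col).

Step 1: p0:(1,0)->(2,0) | p1:(2,3)->(3,3) | p2:(3,2)->(4,2)
Step 2: p0:(2,0)->(3,0) | p1:(3,3)->(4,3) | p2:(4,2)->(5,2)
Step 3: p0:(3,0)->(4,0) | p1:(4,3)->(5,3) | p2:(5,2)->(5,3)
Step 4: p0:(4,0)->(5,0) | p1:(5,3)->(5,4) | p2:(5,3)->(5,4)
Step 5: p0:(5,0)->(5,1) | p1:(5,4)->(5,5)->EXIT | p2:(5,4)->(5,5)->EXIT
Step 6: p0:(5,1)->(5,2) | p1:escaped | p2:escaped

(5,2) ESCAPED ESCAPED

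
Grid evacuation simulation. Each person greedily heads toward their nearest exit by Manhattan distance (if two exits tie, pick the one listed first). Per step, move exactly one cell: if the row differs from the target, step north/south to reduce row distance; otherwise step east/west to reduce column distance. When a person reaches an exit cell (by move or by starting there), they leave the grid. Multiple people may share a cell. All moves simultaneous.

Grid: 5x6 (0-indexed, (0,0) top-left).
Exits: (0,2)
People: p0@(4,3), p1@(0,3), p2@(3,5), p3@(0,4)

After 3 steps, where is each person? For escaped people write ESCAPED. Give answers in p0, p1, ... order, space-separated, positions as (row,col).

Step 1: p0:(4,3)->(3,3) | p1:(0,3)->(0,2)->EXIT | p2:(3,5)->(2,5) | p3:(0,4)->(0,3)
Step 2: p0:(3,3)->(2,3) | p1:escaped | p2:(2,5)->(1,5) | p3:(0,3)->(0,2)->EXIT
Step 3: p0:(2,3)->(1,3) | p1:escaped | p2:(1,5)->(0,5) | p3:escaped

(1,3) ESCAPED (0,5) ESCAPED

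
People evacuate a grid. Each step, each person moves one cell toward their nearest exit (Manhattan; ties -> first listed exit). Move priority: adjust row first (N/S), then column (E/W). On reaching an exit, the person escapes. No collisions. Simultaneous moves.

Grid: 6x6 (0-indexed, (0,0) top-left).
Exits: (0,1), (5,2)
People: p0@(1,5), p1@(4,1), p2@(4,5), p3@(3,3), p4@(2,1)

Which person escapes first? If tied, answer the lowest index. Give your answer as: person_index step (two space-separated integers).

Step 1: p0:(1,5)->(0,5) | p1:(4,1)->(5,1) | p2:(4,5)->(5,5) | p3:(3,3)->(4,3) | p4:(2,1)->(1,1)
Step 2: p0:(0,5)->(0,4) | p1:(5,1)->(5,2)->EXIT | p2:(5,5)->(5,4) | p3:(4,3)->(5,3) | p4:(1,1)->(0,1)->EXIT
Step 3: p0:(0,4)->(0,3) | p1:escaped | p2:(5,4)->(5,3) | p3:(5,3)->(5,2)->EXIT | p4:escaped
Step 4: p0:(0,3)->(0,2) | p1:escaped | p2:(5,3)->(5,2)->EXIT | p3:escaped | p4:escaped
Step 5: p0:(0,2)->(0,1)->EXIT | p1:escaped | p2:escaped | p3:escaped | p4:escaped
Exit steps: [5, 2, 4, 3, 2]
First to escape: p1 at step 2

Answer: 1 2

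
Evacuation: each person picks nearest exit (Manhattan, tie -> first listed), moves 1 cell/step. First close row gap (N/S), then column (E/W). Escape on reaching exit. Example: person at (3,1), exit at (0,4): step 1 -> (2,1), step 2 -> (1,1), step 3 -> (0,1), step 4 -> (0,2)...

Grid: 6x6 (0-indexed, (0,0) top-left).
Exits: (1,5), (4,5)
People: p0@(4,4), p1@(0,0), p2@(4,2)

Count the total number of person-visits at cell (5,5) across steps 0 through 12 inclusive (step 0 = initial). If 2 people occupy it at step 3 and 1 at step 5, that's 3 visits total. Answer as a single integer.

Step 0: p0@(4,4) p1@(0,0) p2@(4,2) -> at (5,5): 0 [-], cum=0
Step 1: p0@ESC p1@(1,0) p2@(4,3) -> at (5,5): 0 [-], cum=0
Step 2: p0@ESC p1@(1,1) p2@(4,4) -> at (5,5): 0 [-], cum=0
Step 3: p0@ESC p1@(1,2) p2@ESC -> at (5,5): 0 [-], cum=0
Step 4: p0@ESC p1@(1,3) p2@ESC -> at (5,5): 0 [-], cum=0
Step 5: p0@ESC p1@(1,4) p2@ESC -> at (5,5): 0 [-], cum=0
Step 6: p0@ESC p1@ESC p2@ESC -> at (5,5): 0 [-], cum=0
Total visits = 0

Answer: 0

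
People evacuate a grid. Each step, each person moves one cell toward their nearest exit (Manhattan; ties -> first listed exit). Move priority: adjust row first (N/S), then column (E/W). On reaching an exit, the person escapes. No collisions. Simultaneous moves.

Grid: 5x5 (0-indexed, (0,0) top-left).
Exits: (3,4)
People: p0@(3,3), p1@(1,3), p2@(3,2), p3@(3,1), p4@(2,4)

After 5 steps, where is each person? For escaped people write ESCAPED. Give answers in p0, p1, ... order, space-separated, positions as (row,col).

Step 1: p0:(3,3)->(3,4)->EXIT | p1:(1,3)->(2,3) | p2:(3,2)->(3,3) | p3:(3,1)->(3,2) | p4:(2,4)->(3,4)->EXIT
Step 2: p0:escaped | p1:(2,3)->(3,3) | p2:(3,3)->(3,4)->EXIT | p3:(3,2)->(3,3) | p4:escaped
Step 3: p0:escaped | p1:(3,3)->(3,4)->EXIT | p2:escaped | p3:(3,3)->(3,4)->EXIT | p4:escaped

ESCAPED ESCAPED ESCAPED ESCAPED ESCAPED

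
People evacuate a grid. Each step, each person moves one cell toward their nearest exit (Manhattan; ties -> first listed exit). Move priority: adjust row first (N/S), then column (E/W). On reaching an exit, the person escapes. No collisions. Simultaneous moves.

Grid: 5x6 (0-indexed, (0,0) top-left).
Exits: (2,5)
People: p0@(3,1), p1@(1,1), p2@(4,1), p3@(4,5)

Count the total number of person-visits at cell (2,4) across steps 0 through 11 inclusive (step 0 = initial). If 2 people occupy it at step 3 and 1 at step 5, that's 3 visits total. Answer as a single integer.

Step 0: p0@(3,1) p1@(1,1) p2@(4,1) p3@(4,5) -> at (2,4): 0 [-], cum=0
Step 1: p0@(2,1) p1@(2,1) p2@(3,1) p3@(3,5) -> at (2,4): 0 [-], cum=0
Step 2: p0@(2,2) p1@(2,2) p2@(2,1) p3@ESC -> at (2,4): 0 [-], cum=0
Step 3: p0@(2,3) p1@(2,3) p2@(2,2) p3@ESC -> at (2,4): 0 [-], cum=0
Step 4: p0@(2,4) p1@(2,4) p2@(2,3) p3@ESC -> at (2,4): 2 [p0,p1], cum=2
Step 5: p0@ESC p1@ESC p2@(2,4) p3@ESC -> at (2,4): 1 [p2], cum=3
Step 6: p0@ESC p1@ESC p2@ESC p3@ESC -> at (2,4): 0 [-], cum=3
Total visits = 3

Answer: 3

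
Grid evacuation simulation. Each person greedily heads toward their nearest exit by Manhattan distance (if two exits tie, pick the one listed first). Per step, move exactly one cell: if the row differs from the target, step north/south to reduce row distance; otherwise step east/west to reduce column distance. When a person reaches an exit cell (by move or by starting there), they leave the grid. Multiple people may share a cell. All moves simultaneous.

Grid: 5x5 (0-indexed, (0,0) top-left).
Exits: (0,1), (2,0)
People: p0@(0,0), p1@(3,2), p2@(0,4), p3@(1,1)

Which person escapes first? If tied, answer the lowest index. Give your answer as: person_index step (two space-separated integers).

Answer: 0 1

Derivation:
Step 1: p0:(0,0)->(0,1)->EXIT | p1:(3,2)->(2,2) | p2:(0,4)->(0,3) | p3:(1,1)->(0,1)->EXIT
Step 2: p0:escaped | p1:(2,2)->(2,1) | p2:(0,3)->(0,2) | p3:escaped
Step 3: p0:escaped | p1:(2,1)->(2,0)->EXIT | p2:(0,2)->(0,1)->EXIT | p3:escaped
Exit steps: [1, 3, 3, 1]
First to escape: p0 at step 1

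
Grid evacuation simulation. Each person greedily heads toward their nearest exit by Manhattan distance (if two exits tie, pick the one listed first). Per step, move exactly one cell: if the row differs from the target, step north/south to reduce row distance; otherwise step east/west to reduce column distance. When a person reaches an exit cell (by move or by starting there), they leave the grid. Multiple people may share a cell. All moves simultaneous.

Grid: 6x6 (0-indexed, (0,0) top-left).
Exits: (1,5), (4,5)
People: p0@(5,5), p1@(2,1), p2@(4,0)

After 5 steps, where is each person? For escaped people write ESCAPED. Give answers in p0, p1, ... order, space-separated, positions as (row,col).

Step 1: p0:(5,5)->(4,5)->EXIT | p1:(2,1)->(1,1) | p2:(4,0)->(4,1)
Step 2: p0:escaped | p1:(1,1)->(1,2) | p2:(4,1)->(4,2)
Step 3: p0:escaped | p1:(1,2)->(1,3) | p2:(4,2)->(4,3)
Step 4: p0:escaped | p1:(1,3)->(1,4) | p2:(4,3)->(4,4)
Step 5: p0:escaped | p1:(1,4)->(1,5)->EXIT | p2:(4,4)->(4,5)->EXIT

ESCAPED ESCAPED ESCAPED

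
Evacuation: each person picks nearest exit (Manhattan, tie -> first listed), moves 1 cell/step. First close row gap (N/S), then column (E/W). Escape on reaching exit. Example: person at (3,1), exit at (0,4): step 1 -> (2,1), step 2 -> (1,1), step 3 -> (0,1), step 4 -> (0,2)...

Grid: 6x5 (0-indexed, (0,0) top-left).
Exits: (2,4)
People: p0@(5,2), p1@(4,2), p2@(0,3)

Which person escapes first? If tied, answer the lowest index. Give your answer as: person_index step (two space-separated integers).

Step 1: p0:(5,2)->(4,2) | p1:(4,2)->(3,2) | p2:(0,3)->(1,3)
Step 2: p0:(4,2)->(3,2) | p1:(3,2)->(2,2) | p2:(1,3)->(2,3)
Step 3: p0:(3,2)->(2,2) | p1:(2,2)->(2,3) | p2:(2,3)->(2,4)->EXIT
Step 4: p0:(2,2)->(2,3) | p1:(2,3)->(2,4)->EXIT | p2:escaped
Step 5: p0:(2,3)->(2,4)->EXIT | p1:escaped | p2:escaped
Exit steps: [5, 4, 3]
First to escape: p2 at step 3

Answer: 2 3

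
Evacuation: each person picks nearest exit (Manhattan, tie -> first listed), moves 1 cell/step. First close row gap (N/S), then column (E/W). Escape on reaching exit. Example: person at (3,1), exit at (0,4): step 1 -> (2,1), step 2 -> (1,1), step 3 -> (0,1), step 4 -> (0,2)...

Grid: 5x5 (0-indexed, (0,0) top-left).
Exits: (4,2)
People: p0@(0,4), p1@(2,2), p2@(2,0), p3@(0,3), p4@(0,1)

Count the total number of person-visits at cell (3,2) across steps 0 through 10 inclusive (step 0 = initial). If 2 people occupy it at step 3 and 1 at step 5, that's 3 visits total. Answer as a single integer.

Step 0: p0@(0,4) p1@(2,2) p2@(2,0) p3@(0,3) p4@(0,1) -> at (3,2): 0 [-], cum=0
Step 1: p0@(1,4) p1@(3,2) p2@(3,0) p3@(1,3) p4@(1,1) -> at (3,2): 1 [p1], cum=1
Step 2: p0@(2,4) p1@ESC p2@(4,0) p3@(2,3) p4@(2,1) -> at (3,2): 0 [-], cum=1
Step 3: p0@(3,4) p1@ESC p2@(4,1) p3@(3,3) p4@(3,1) -> at (3,2): 0 [-], cum=1
Step 4: p0@(4,4) p1@ESC p2@ESC p3@(4,3) p4@(4,1) -> at (3,2): 0 [-], cum=1
Step 5: p0@(4,3) p1@ESC p2@ESC p3@ESC p4@ESC -> at (3,2): 0 [-], cum=1
Step 6: p0@ESC p1@ESC p2@ESC p3@ESC p4@ESC -> at (3,2): 0 [-], cum=1
Total visits = 1

Answer: 1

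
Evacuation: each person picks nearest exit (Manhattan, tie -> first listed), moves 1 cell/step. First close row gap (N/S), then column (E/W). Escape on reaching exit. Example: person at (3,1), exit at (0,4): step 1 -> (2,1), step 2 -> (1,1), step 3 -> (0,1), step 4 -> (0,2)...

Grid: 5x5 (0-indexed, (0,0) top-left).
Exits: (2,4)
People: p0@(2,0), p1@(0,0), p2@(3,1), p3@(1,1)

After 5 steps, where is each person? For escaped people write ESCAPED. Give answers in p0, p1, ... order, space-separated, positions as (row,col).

Step 1: p0:(2,0)->(2,1) | p1:(0,0)->(1,0) | p2:(3,1)->(2,1) | p3:(1,1)->(2,1)
Step 2: p0:(2,1)->(2,2) | p1:(1,0)->(2,0) | p2:(2,1)->(2,2) | p3:(2,1)->(2,2)
Step 3: p0:(2,2)->(2,3) | p1:(2,0)->(2,1) | p2:(2,2)->(2,3) | p3:(2,2)->(2,3)
Step 4: p0:(2,3)->(2,4)->EXIT | p1:(2,1)->(2,2) | p2:(2,3)->(2,4)->EXIT | p3:(2,3)->(2,4)->EXIT
Step 5: p0:escaped | p1:(2,2)->(2,3) | p2:escaped | p3:escaped

ESCAPED (2,3) ESCAPED ESCAPED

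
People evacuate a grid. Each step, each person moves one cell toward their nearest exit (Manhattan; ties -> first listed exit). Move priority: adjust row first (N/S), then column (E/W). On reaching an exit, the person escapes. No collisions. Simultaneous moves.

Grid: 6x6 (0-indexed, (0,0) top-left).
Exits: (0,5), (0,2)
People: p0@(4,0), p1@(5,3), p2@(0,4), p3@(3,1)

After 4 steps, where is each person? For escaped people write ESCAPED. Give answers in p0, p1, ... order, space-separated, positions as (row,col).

Step 1: p0:(4,0)->(3,0) | p1:(5,3)->(4,3) | p2:(0,4)->(0,5)->EXIT | p3:(3,1)->(2,1)
Step 2: p0:(3,0)->(2,0) | p1:(4,3)->(3,3) | p2:escaped | p3:(2,1)->(1,1)
Step 3: p0:(2,0)->(1,0) | p1:(3,3)->(2,3) | p2:escaped | p3:(1,1)->(0,1)
Step 4: p0:(1,0)->(0,0) | p1:(2,3)->(1,3) | p2:escaped | p3:(0,1)->(0,2)->EXIT

(0,0) (1,3) ESCAPED ESCAPED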